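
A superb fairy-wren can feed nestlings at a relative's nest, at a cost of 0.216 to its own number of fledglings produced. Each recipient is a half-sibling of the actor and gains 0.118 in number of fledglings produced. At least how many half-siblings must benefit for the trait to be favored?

8

r to a half-sibling = 0.25 (half-sibs share one parent — one path of length 2: r = (1/2)^2 = 1/4).
Hamilton's rule: n·r·B > C  ⇒  n > C/(r·B) = 0.216/(0.25·0.118) = 7.322.
The smallest integer exceeding 7.322 is 8.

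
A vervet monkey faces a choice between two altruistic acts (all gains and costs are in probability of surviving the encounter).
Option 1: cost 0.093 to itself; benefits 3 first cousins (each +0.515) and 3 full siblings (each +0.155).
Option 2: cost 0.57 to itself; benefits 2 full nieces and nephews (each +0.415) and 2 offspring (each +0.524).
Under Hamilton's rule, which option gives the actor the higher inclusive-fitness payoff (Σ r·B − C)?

Option 1

Option 1: r to a first cousin = 0.125.
Option 1: r to a full sibling = 0.5.
Option 1: Σ r·B − C = (3·0.125·0.515 + 3·0.5·0.155) − 0.093 = 0.332625.
Option 2: r to a full niece or nephew = 0.25.
Option 2: r to an offspring = 0.5.
Option 2: Σ r·B − C = (2·0.25·0.415 + 2·0.5·0.524) − 0.57 = 0.1615.
Option 1 has the higher net inclusive-fitness payoff.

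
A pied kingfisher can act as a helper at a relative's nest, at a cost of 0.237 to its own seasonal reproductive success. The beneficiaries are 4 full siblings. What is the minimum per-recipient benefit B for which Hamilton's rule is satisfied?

r to a full sibling = 0.5 (full sibs share both parents — two paths of length 2: r = 2·(1/2)^2 = 1/2).
Hamilton's rule with n recipients of equal r: n·r·B > C, so B > C/(n·r) = 0.237/(4·0.5) = 0.1185.

0.1185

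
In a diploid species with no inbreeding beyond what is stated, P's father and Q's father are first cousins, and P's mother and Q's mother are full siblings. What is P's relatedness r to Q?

With two independent routes of shared ancestry, r is the sum of the two contributions.
P and Q are related in two ways: second cousins through their fathers (r = 1/32) and first cousins through their mothers (r = 1/8).
r = 1/32 + 1/8 = 5/32 = 0.15625.

0.15625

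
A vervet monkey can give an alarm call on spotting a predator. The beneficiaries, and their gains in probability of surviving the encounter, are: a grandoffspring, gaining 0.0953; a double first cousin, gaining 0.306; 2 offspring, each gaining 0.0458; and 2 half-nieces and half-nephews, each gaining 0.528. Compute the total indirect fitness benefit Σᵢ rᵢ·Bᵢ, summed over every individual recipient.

0.278125

r to a grandoffspring = 0.25 (two parent–offspring links: r = (1/2)^2 = 1/4).
r to a double first cousin = 1/4 (double first cousins share both grandparent pairs — four paths of length 4: r = 4·(1/2)^4 = 1/4).
r to an offspring = 0.5 (one parent–offspring link: r = (1/2)^1 = 1/2).
r to a half-niece or half-nephew = 1/8 (half-aunt/uncle↔niece/nephew: one path of length 3: r = (1/2)^3 = 1/8).
Summing one r·B term per recipient: 1·0.25·0.0953 + 1·0.25·0.306 + 2·0.5·0.0458 + 2·0.125·0.528 = 0.278125.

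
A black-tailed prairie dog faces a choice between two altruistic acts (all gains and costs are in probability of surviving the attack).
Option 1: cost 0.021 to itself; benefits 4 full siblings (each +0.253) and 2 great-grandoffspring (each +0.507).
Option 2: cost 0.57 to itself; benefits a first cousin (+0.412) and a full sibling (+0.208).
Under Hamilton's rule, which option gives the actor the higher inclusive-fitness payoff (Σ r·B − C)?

Option 1

Option 1: r to a full sibling = 0.5.
Option 1: r to a great-grandoffspring = 0.125.
Option 1: Σ r·B − C = (4·0.5·0.253 + 2·0.125·0.507) − 0.021 = 0.61175.
Option 2: r to a first cousin = 0.125.
Option 2: r to a full sibling = 0.5.
Option 2: Σ r·B − C = (1·0.125·0.412 + 1·0.5·0.208) − 0.57 = -0.4145.
Option 1 has the higher net inclusive-fitness payoff.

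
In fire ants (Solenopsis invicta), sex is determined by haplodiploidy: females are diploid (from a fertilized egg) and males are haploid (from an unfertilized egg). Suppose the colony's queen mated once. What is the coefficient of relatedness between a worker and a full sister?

Haplodiploid full sisters inherit their father's entire haploid genome identically (contributing 1/2) and on average half of their mother's contribution (1/2 · 1/2 = 1/4); r = 1/2 + 1/4 = 3/4.

0.75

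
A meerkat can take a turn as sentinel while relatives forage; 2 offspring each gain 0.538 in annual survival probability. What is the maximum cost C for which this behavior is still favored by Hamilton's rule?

0.538

r to an offspring = 0.5 (one parent–offspring link: r = (1/2)^1 = 1/2).
Hamilton's rule: n·r·B > C, so the trait is favored while C < n·r·B = 2·0.5·0.538 = 0.538.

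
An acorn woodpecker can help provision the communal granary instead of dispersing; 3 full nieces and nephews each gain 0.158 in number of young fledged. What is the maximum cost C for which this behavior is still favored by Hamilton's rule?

0.1185

r to a full niece or nephew = 1/4 (full aunt/uncle↔niece/nephew: two paths of length 3 through the shared grandparent pair: r = 2·(1/2)^3 = 1/4).
Hamilton's rule: n·r·B > C, so the trait is favored while C < n·r·B = 3·0.25·0.158 = 0.1185.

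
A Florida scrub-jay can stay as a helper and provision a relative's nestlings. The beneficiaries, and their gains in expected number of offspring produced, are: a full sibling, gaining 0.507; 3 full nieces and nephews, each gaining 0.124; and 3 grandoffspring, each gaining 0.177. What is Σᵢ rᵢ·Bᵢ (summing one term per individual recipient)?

r to a full sibling = 0.5 (full sibs share both parents — two paths of length 2: r = 2·(1/2)^2 = 1/2).
r to a full niece or nephew = 1/4 (full aunt/uncle↔niece/nephew: two paths of length 3 through the shared grandparent pair: r = 2·(1/2)^3 = 1/4).
r to a grandoffspring = 1/4 (two parent–offspring links: r = (1/2)^2 = 1/4).
Summing one r·B term per recipient: 1·0.5·0.507 + 3·0.25·0.124 + 3·0.25·0.177 = 0.47925.

0.47925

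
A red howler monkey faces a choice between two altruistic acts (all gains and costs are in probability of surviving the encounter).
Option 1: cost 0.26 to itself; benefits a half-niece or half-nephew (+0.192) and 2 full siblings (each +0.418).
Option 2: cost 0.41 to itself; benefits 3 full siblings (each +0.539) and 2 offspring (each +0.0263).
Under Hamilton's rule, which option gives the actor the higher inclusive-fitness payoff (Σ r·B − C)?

Option 2

Option 1: r to a half-niece or half-nephew = 0.125.
Option 1: r to a full sibling = 0.5.
Option 1: Σ r·B − C = (1·0.125·0.192 + 2·0.5·0.418) − 0.26 = 0.182.
Option 2: r to a full sibling = 0.5.
Option 2: r to an offspring = 0.5.
Option 2: Σ r·B − C = (3·0.5·0.539 + 2·0.5·0.0263) − 0.41 = 0.4248.
Option 2 has the higher net inclusive-fitness payoff.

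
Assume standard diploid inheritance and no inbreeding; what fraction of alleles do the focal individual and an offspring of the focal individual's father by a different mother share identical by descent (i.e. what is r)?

Each parent–offspring link contributes a factor of 1/2, and independent paths through distinct common ancestors add.
Half-sibs share one parent — one path of length 2: r = (1/2)^2 = 1/4.

0.25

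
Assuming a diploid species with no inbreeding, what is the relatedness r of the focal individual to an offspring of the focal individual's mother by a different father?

Each parent–offspring link contributes a factor of 1/2, and independent paths through distinct common ancestors add.
Half-sibs share one parent — one path of length 2: r = (1/2)^2 = 1/4.

0.25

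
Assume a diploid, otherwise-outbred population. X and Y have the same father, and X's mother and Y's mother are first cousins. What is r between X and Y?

0.28125

Wright's path rule: contributions from independent ancestry routes add.
X and Y are related in two ways: half-sibs through their shared father (r = 1/4) and second cousins through their mothers (r = 1/32).
r = 1/4 + 1/32 = 9/32 = 0.28125.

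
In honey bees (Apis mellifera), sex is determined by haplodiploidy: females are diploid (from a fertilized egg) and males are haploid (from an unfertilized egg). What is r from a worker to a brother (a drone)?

0.25

Her haploid brother carries none of their father's genes and a random half of their mother's genome; that half matches the maternal half of her own genome with probability 1/2: r = 1/2 · 1/2 = 1/4.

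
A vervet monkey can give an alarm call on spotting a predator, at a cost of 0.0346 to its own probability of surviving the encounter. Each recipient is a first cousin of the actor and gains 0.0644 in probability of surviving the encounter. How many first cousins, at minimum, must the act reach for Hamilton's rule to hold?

5

r to a first cousin = 1/8 (first cousins share one grandparent pair — two paths of length 4: r = 2·(1/2)^4 = 1/8).
Hamilton's rule: n·r·B > C  ⇒  n > C/(r·B) = 0.0346/(0.125·0.0644) = 4.298.
The smallest integer exceeding 4.298 is 5.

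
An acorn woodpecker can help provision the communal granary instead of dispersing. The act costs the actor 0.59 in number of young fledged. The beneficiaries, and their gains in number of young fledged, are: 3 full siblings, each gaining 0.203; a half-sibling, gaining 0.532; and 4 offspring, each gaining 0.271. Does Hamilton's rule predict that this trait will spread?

Hamilton's rule: the trait is favored when the sum of r·B over every recipient exceeds the actor's cost C.
r to a full sibling = 1/2 (full sibs share both parents — two paths of length 2: r = 2·(1/2)^2 = 1/2).
r to a half-sibling = 1/4 (half-sibs share one parent — one path of length 2: r = (1/2)^2 = 1/4).
r to an offspring = 1/2 (one parent–offspring link: r = (1/2)^1 = 1/2).
Summing one r·B term per recipient: 3·0.5·0.203 + 1·0.25·0.532 + 4·0.5·0.271 = 0.9795.
0.9795 > 0.59: the indirect benefit exceeds the cost.

Yes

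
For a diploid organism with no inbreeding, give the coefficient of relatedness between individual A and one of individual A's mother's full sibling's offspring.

Each parent–offspring link contributes a factor of 1/2, and independent paths through distinct common ancestors add.
First cousins share one grandparent pair — two paths of length 4: r = 2·(1/2)^4 = 1/8.

0.125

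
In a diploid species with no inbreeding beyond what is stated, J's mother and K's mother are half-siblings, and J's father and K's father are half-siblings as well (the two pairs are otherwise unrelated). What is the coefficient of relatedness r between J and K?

0.125

With two independent routes of shared ancestry, r is the sum of the two contributions.
J and K are related in two ways: half first cousins through their mothers (r = 1/16) and half first cousins through their fathers (r = 1/16).
r = 1/16 + 1/16 = 1/8 = 0.125.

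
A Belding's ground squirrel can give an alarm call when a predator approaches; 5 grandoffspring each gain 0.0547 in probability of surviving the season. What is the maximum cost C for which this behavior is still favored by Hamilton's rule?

r to a grandoffspring = 0.25 (two parent–offspring links: r = (1/2)^2 = 1/4).
Hamilton's rule: n·r·B > C, so the trait is favored while C < n·r·B = 5·0.25·0.0547 = 0.068375.

0.068375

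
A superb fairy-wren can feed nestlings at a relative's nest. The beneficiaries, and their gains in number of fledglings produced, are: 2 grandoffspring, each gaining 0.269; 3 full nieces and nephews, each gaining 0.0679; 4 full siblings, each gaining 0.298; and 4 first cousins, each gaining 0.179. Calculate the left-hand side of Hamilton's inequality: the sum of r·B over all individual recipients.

0.870925

r to a grandoffspring = 1/4 (two parent–offspring links: r = (1/2)^2 = 1/4).
r to a full niece or nephew = 1/4 (full aunt/uncle↔niece/nephew: two paths of length 3 through the shared grandparent pair: r = 2·(1/2)^3 = 1/4).
r to a full sibling = 0.5 (full sibs share both parents — two paths of length 2: r = 2·(1/2)^2 = 1/2).
r to a first cousin = 1/8 (first cousins share one grandparent pair — two paths of length 4: r = 2·(1/2)^4 = 1/8).
Summing one r·B term per recipient: 2·0.25·0.269 + 3·0.25·0.0679 + 4·0.5·0.298 + 4·0.125·0.179 = 0.870925.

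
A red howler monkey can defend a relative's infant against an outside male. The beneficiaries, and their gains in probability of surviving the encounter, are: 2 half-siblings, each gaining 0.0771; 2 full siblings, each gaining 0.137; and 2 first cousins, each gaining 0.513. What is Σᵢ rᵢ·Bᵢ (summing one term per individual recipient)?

r to a half-sibling = 1/4 (half-sibs share one parent — one path of length 2: r = (1/2)^2 = 1/4).
r to a full sibling = 0.5 (full sibs share both parents — two paths of length 2: r = 2·(1/2)^2 = 1/2).
r to a first cousin = 1/8 (first cousins share one grandparent pair — two paths of length 4: r = 2·(1/2)^4 = 1/8).
Summing one r·B term per recipient: 2·0.25·0.0771 + 2·0.5·0.137 + 2·0.125·0.513 = 0.3038.

0.3038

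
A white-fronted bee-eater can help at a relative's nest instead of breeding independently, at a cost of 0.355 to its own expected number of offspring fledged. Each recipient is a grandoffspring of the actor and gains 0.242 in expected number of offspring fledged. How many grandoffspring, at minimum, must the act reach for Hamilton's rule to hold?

6

r to a grandoffspring = 1/4 (two parent–offspring links: r = (1/2)^2 = 1/4).
Hamilton's rule: n·r·B > C  ⇒  n > C/(r·B) = 0.355/(0.25·0.242) = 5.868.
The smallest integer exceeding 5.868 is 6.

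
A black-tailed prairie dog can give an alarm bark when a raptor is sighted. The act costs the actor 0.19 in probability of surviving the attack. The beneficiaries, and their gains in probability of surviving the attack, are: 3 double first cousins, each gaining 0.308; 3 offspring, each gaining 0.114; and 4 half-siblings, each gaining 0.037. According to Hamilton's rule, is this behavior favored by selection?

Yes

Hamilton's rule: the trait is favored when the sum of r·B over every recipient exceeds the actor's cost C.
r to a double first cousin = 1/4 (double first cousins share both grandparent pairs — four paths of length 4: r = 4·(1/2)^4 = 1/4).
r to an offspring = 1/2 (one parent–offspring link: r = (1/2)^1 = 1/2).
r to a half-sibling = 0.25 (half-sibs share one parent — one path of length 2: r = (1/2)^2 = 1/4).
Summing one r·B term per recipient: 3·0.25·0.308 + 3·0.5·0.114 + 4·0.25·0.037 = 0.439.
0.439 > 0.19: the indirect benefit exceeds the cost.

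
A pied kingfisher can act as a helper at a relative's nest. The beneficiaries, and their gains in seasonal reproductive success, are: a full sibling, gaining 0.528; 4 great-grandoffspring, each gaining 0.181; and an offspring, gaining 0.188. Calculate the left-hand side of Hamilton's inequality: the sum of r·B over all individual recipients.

0.4485

r to a full sibling = 0.5 (full sibs share both parents — two paths of length 2: r = 2·(1/2)^2 = 1/2).
r to a great-grandoffspring = 1/8 (three parent–offspring links: r = (1/2)^3 = 1/8).
r to an offspring = 1/2 (one parent–offspring link: r = (1/2)^1 = 1/2).
Summing one r·B term per recipient: 1·0.5·0.528 + 4·0.125·0.181 + 1·0.5·0.188 = 0.4485.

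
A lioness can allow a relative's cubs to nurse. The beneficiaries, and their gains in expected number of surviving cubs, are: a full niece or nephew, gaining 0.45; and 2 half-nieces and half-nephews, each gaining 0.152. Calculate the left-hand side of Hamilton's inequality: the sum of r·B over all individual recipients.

0.1505

r to a full niece or nephew = 0.25 (full aunt/uncle↔niece/nephew: two paths of length 3 through the shared grandparent pair: r = 2·(1/2)^3 = 1/4).
r to a half-niece or half-nephew = 1/8 (half-aunt/uncle↔niece/nephew: one path of length 3: r = (1/2)^3 = 1/8).
Summing one r·B term per recipient: 1·0.25·0.45 + 2·0.125·0.152 = 0.1505.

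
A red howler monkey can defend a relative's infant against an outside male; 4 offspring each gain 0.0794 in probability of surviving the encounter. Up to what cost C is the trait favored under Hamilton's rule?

r to an offspring = 0.5 (one parent–offspring link: r = (1/2)^1 = 1/2).
Hamilton's rule: n·r·B > C, so the trait is favored while C < n·r·B = 4·0.5·0.0794 = 0.1588.

0.1588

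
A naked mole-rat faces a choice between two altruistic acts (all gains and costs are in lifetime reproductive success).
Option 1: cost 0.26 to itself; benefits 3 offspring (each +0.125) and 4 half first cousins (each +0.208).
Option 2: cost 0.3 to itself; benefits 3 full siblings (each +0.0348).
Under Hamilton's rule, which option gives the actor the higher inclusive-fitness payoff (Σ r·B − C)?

Option 1: r to an offspring = 0.5.
Option 1: r to a half first cousin = 0.0625.
Option 1: Σ r·B − C = (3·0.5·0.125 + 4·0.0625·0.208) − 0.26 = -0.0205.
Option 2: r to a full sibling = 0.5.
Option 2: Σ r·B − C = (3·0.5·0.0348) − 0.3 = -0.2478.
Option 1 has the higher net inclusive-fitness payoff.

Option 1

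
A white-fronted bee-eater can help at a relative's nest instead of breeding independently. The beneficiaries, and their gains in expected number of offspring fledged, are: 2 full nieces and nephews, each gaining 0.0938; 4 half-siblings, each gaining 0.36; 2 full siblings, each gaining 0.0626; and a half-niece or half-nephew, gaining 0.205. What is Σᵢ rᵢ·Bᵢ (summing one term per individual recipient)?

r to a full niece or nephew = 0.25 (full aunt/uncle↔niece/nephew: two paths of length 3 through the shared grandparent pair: r = 2·(1/2)^3 = 1/4).
r to a half-sibling = 0.25 (half-sibs share one parent — one path of length 2: r = (1/2)^2 = 1/4).
r to a full sibling = 1/2 (full sibs share both parents — two paths of length 2: r = 2·(1/2)^2 = 1/2).
r to a half-niece or half-nephew = 0.125 (half-aunt/uncle↔niece/nephew: one path of length 3: r = (1/2)^3 = 1/8).
Summing one r·B term per recipient: 2·0.25·0.0938 + 4·0.25·0.36 + 2·0.5·0.0626 + 1·0.125·0.205 = 0.495125.

0.495125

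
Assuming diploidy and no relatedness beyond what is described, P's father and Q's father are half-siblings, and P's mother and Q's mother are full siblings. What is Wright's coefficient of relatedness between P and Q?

0.1875

With two independent routes of shared ancestry, r is the sum of the two contributions.
P and Q are related in two ways: half first cousins through their fathers (r = 1/16) and first cousins through their mothers (r = 1/8).
r = 1/16 + 1/8 = 3/16 = 0.1875.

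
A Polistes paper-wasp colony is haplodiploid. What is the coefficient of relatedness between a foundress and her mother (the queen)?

One meiotic link between diploid queen and diploid daughter: r = 1/2.

0.5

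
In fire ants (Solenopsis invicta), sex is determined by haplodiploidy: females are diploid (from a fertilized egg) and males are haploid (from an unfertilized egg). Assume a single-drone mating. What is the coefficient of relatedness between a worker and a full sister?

Haplodiploid full sisters inherit their father's entire haploid genome identically (contributing 1/2) and on average half of their mother's contribution (1/2 · 1/2 = 1/4); r = 1/2 + 1/4 = 3/4.

0.75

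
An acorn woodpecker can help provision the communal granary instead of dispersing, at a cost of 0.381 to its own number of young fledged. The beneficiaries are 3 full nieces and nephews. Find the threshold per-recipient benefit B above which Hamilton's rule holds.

r to a full niece or nephew = 1/4 (full aunt/uncle↔niece/nephew: two paths of length 3 through the shared grandparent pair: r = 2·(1/2)^3 = 1/4).
Hamilton's rule with n recipients of equal r: n·r·B > C, so B > C/(n·r) = 0.381/(3·0.25) = 0.508.

0.508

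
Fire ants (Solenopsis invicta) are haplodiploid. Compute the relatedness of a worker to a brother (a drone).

0.25

Her haploid brother carries none of their father's genes and a random half of their mother's genome; that half matches the maternal half of her own genome with probability 1/2: r = 1/2 · 1/2 = 1/4.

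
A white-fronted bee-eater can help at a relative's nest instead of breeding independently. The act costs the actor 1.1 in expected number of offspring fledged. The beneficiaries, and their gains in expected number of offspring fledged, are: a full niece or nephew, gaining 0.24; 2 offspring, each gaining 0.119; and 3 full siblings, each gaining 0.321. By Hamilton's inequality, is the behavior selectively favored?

No

Hamilton's rule: the trait is favored when the sum of r·B over every recipient exceeds the actor's cost C.
r to a full niece or nephew = 0.25 (full aunt/uncle↔niece/nephew: two paths of length 3 through the shared grandparent pair: r = 2·(1/2)^3 = 1/4).
r to an offspring = 1/2 (one parent–offspring link: r = (1/2)^1 = 1/2).
r to a full sibling = 1/2 (full sibs share both parents — two paths of length 2: r = 2·(1/2)^2 = 1/2).
Summing one r·B term per recipient: 1·0.25·0.24 + 2·0.5·0.119 + 3·0.5·0.321 = 0.6605.
0.6605 < 1.1: the indirect benefit is less than the cost.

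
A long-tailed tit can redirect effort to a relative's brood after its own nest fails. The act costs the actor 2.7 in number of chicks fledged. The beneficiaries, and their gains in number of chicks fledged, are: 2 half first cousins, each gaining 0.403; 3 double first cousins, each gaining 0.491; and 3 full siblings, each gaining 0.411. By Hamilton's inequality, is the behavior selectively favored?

No

Hamilton's rule: the trait is favored when the sum of r·B over every recipient exceeds the actor's cost C.
r to a half first cousin = 0.0625 (half first cousins share one grandparent — one path of length 4: r = (1/2)^4 = 1/16).
r to a double first cousin = 1/4 (double first cousins share both grandparent pairs — four paths of length 4: r = 4·(1/2)^4 = 1/4).
r to a full sibling = 1/2 (full sibs share both parents — two paths of length 2: r = 2·(1/2)^2 = 1/2).
Summing one r·B term per recipient: 2·0.0625·0.403 + 3·0.25·0.491 + 3·0.5·0.411 = 1.035125.
1.035125 < 2.7: the indirect benefit is less than the cost.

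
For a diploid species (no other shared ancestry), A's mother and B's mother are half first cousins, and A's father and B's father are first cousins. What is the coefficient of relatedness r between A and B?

Wright's path rule: contributions from independent ancestry routes add.
A and B are related in two ways: half second cousins through their mothers (r = 1/64) and second cousins through their fathers (r = 1/32).
r = 1/64 + 1/32 = 3/64 = 0.046875.

0.046875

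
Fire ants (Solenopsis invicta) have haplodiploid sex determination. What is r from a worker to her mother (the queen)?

One meiotic link between diploid queen and diploid daughter: r = 1/2.

0.5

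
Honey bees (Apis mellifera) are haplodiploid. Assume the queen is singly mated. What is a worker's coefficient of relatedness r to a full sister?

0.75

Haplodiploid full sisters inherit their father's entire haploid genome identically (contributing 1/2) and on average half of their mother's contribution (1/2 · 1/2 = 1/4); r = 1/2 + 1/4 = 3/4.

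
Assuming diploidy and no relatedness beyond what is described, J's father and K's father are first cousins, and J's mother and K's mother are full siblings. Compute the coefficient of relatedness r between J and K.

0.15625

Relatedness sums over independent paths through distinct common ancestors.
J and K are related in two ways: second cousins through their fathers (r = 1/32) and first cousins through their mothers (r = 1/8).
r = 1/32 + 1/8 = 0.15625.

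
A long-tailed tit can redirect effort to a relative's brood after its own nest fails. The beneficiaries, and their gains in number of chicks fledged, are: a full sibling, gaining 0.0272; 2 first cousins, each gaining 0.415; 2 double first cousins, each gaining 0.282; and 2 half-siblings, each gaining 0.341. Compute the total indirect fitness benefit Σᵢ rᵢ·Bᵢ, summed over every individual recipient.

0.42885

r to a full sibling = 1/2 (full sibs share both parents — two paths of length 2: r = 2·(1/2)^2 = 1/2).
r to a first cousin = 0.125 (first cousins share one grandparent pair — two paths of length 4: r = 2·(1/2)^4 = 1/8).
r to a double first cousin = 0.25 (double first cousins share both grandparent pairs — four paths of length 4: r = 4·(1/2)^4 = 1/4).
r to a half-sibling = 1/4 (half-sibs share one parent — one path of length 2: r = (1/2)^2 = 1/4).
Summing one r·B term per recipient: 1·0.5·0.0272 + 2·0.125·0.415 + 2·0.25·0.282 + 2·0.25·0.341 = 0.42885.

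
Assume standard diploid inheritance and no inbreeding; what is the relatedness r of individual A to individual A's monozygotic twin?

1

Each parent–offspring link contributes a factor of 1/2, and independent paths through distinct common ancestors add.
Monozygotic twins share every allele identical by descent: r = 1.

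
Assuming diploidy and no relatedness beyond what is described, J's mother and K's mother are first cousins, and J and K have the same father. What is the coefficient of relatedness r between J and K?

0.28125

Relatedness sums over independent paths through distinct common ancestors.
J and K are related in two ways: second cousins through their mothers (r = 1/32) and half-sibs through their shared father (r = 1/4).
r = 1/32 + 1/4 = 0.28125.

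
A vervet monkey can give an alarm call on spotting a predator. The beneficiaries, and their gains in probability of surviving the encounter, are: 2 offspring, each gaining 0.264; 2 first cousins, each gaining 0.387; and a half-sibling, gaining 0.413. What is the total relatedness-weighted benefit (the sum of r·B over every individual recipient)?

r to an offspring = 1/2 (one parent–offspring link: r = (1/2)^1 = 1/2).
r to a first cousin = 0.125 (first cousins share one grandparent pair — two paths of length 4: r = 2·(1/2)^4 = 1/8).
r to a half-sibling = 0.25 (half-sibs share one parent — one path of length 2: r = (1/2)^2 = 1/4).
Summing one r·B term per recipient: 2·0.5·0.264 + 2·0.125·0.387 + 1·0.25·0.413 = 0.464.

0.464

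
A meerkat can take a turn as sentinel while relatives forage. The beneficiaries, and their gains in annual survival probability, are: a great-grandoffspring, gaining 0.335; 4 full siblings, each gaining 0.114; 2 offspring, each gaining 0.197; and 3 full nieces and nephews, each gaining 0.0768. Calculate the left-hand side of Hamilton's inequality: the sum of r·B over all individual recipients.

r to a great-grandoffspring = 1/8 (three parent–offspring links: r = (1/2)^3 = 1/8).
r to a full sibling = 0.5 (full sibs share both parents — two paths of length 2: r = 2·(1/2)^2 = 1/2).
r to an offspring = 0.5 (one parent–offspring link: r = (1/2)^1 = 1/2).
r to a full niece or nephew = 0.25 (full aunt/uncle↔niece/nephew: two paths of length 3 through the shared grandparent pair: r = 2·(1/2)^3 = 1/4).
Summing one r·B term per recipient: 1·0.125·0.335 + 4·0.5·0.114 + 2·0.5·0.197 + 3·0.25·0.0768 = 0.524475.

0.524475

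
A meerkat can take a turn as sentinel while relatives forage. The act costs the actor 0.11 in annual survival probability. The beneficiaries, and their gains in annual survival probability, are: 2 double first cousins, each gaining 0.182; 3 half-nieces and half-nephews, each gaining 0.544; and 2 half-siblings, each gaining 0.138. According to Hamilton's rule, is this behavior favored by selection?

Yes

Hamilton's rule: the trait is favored when the sum of r·B over every recipient exceeds the actor's cost C.
r to a double first cousin = 0.25 (double first cousins share both grandparent pairs — four paths of length 4: r = 4·(1/2)^4 = 1/4).
r to a half-niece or half-nephew = 0.125 (half-aunt/uncle↔niece/nephew: one path of length 3: r = (1/2)^3 = 1/8).
r to a half-sibling = 1/4 (half-sibs share one parent — one path of length 2: r = (1/2)^2 = 1/4).
Summing one r·B term per recipient: 2·0.25·0.182 + 3·0.125·0.544 + 2·0.25·0.138 = 0.364.
0.364 > 0.11: the indirect benefit exceeds the cost.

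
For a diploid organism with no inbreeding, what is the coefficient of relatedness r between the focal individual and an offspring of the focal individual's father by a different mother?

0.25

Each parent–offspring link contributes a factor of 1/2, and independent paths through distinct common ancestors add.
Half-sibs share one parent — one path of length 2: r = (1/2)^2 = 1/4.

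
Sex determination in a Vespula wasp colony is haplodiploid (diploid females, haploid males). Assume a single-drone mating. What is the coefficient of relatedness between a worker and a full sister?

0.75

Haplodiploid full sisters inherit their father's entire haploid genome identically (contributing 1/2) and on average half of their mother's contribution (1/2 · 1/2 = 1/4); r = 1/2 + 1/4 = 3/4.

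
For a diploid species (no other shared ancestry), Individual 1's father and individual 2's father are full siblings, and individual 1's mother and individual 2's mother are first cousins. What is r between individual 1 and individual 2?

Independent pedigree routes through distinct common ancestors add.
Individual 1 and individual 2 are related in two ways: first cousins through their fathers (r = 1/8) and second cousins through their mothers (r = 1/32).
r = 1/8 + 1/32 = 0.15625.

0.15625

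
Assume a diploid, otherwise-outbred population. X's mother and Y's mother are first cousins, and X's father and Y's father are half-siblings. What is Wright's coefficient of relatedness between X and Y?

With two independent routes of shared ancestry, r is the sum of the two contributions.
X and Y are related in two ways: second cousins through their mothers (r = 1/32) and half first cousins through their fathers (r = 1/16).
r = 1/32 + 1/16 = 0.09375.

0.09375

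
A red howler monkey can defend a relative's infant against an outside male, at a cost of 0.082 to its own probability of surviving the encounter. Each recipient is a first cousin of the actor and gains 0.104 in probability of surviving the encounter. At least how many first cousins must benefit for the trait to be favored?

7

r to a first cousin = 0.125 (first cousins share one grandparent pair — two paths of length 4: r = 2·(1/2)^4 = 1/8).
Hamilton's rule: n·r·B > C  ⇒  n > C/(r·B) = 0.082/(0.125·0.104) = 6.308.
The smallest integer exceeding 6.308 is 7.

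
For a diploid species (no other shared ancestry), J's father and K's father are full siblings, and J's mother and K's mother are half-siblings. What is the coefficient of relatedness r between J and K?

0.1875

Relatedness sums over independent paths through distinct common ancestors.
J and K are related in two ways: first cousins through their fathers (r = 1/8) and half first cousins through their mothers (r = 1/16).
r = 1/8 + 1/16 = 0.1875.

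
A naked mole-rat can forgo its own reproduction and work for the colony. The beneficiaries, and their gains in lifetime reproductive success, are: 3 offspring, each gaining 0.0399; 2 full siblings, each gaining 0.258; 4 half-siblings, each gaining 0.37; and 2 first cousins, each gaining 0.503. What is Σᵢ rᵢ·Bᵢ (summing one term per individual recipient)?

0.8136

r to an offspring = 1/2 (one parent–offspring link: r = (1/2)^1 = 1/2).
r to a full sibling = 1/2 (full sibs share both parents — two paths of length 2: r = 2·(1/2)^2 = 1/2).
r to a half-sibling = 1/4 (half-sibs share one parent — one path of length 2: r = (1/2)^2 = 1/4).
r to a first cousin = 1/8 (first cousins share one grandparent pair — two paths of length 4: r = 2·(1/2)^4 = 1/8).
Summing one r·B term per recipient: 3·0.5·0.0399 + 2·0.5·0.258 + 4·0.25·0.37 + 2·0.125·0.503 = 0.8136.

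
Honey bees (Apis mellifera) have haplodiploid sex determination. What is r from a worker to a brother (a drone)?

0.25

Her haploid brother carries none of their father's genes and a random half of their mother's genome; that half matches the maternal half of her own genome with probability 1/2: r = 1/2 · 1/2 = 1/4.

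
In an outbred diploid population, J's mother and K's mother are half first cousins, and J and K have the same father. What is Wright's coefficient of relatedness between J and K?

0.265625

With two independent routes of shared ancestry, r is the sum of the two contributions.
J and K are related in two ways: half second cousins through their mothers (r = 1/64) and half-sibs through their shared father (r = 1/4).
r = 1/64 + 1/4 = 17/64 = 0.265625.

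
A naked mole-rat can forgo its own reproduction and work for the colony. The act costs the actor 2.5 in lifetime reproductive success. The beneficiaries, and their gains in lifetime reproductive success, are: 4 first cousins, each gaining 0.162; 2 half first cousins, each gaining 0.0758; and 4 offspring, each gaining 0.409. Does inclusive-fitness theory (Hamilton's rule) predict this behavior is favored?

Hamilton's rule: the trait is favored when the sum of r·B over every recipient exceeds the actor's cost C.
r to a first cousin = 0.125 (first cousins share one grandparent pair — two paths of length 4: r = 2·(1/2)^4 = 1/8).
r to a half first cousin = 1/16 (half first cousins share one grandparent — one path of length 4: r = (1/2)^4 = 1/16).
r to an offspring = 1/2 (one parent–offspring link: r = (1/2)^1 = 1/2).
Summing one r·B term per recipient: 4·0.125·0.162 + 2·0.0625·0.0758 + 4·0.5·0.409 = 0.908475.
0.908475 < 2.5: the indirect benefit is less than the cost.

No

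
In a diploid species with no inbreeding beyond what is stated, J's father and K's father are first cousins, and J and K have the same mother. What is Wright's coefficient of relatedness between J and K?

0.28125

With two independent routes of shared ancestry, r is the sum of the two contributions.
J and K are related in two ways: second cousins through their fathers (r = 1/32) and half-sibs through their shared mother (r = 1/4).
r = 1/32 + 1/4 = 9/32 = 0.28125.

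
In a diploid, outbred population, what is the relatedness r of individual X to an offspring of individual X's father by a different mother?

Each parent–offspring link contributes a factor of 1/2, and independent paths through distinct common ancestors add.
Half-sibs share one parent — one path of length 2: r = (1/2)^2 = 1/4.

0.25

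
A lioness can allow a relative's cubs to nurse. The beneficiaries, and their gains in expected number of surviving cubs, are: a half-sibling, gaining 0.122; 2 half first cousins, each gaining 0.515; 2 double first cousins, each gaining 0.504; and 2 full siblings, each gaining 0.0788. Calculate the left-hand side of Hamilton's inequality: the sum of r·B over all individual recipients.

0.425675

r to a half-sibling = 0.25 (half-sibs share one parent — one path of length 2: r = (1/2)^2 = 1/4).
r to a half first cousin = 1/16 (half first cousins share one grandparent — one path of length 4: r = (1/2)^4 = 1/16).
r to a double first cousin = 0.25 (double first cousins share both grandparent pairs — four paths of length 4: r = 4·(1/2)^4 = 1/4).
r to a full sibling = 1/2 (full sibs share both parents — two paths of length 2: r = 2·(1/2)^2 = 1/2).
Summing one r·B term per recipient: 1·0.25·0.122 + 2·0.0625·0.515 + 2·0.25·0.504 + 2·0.5·0.0788 = 0.425675.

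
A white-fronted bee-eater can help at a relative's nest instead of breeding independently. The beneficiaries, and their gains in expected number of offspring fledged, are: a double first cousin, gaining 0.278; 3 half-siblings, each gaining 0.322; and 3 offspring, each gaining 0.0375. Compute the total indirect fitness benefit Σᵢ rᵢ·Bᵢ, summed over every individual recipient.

0.36725

r to a double first cousin = 1/4 (double first cousins share both grandparent pairs — four paths of length 4: r = 4·(1/2)^4 = 1/4).
r to a half-sibling = 0.25 (half-sibs share one parent — one path of length 2: r = (1/2)^2 = 1/4).
r to an offspring = 1/2 (one parent–offspring link: r = (1/2)^1 = 1/2).
Summing one r·B term per recipient: 1·0.25·0.278 + 3·0.25·0.322 + 3·0.5·0.0375 = 0.36725.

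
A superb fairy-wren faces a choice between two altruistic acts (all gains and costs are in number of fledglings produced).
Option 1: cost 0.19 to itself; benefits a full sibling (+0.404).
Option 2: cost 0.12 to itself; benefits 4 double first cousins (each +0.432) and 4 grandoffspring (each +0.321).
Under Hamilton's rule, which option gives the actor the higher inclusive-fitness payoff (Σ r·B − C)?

Option 1: r to a full sibling = 0.5.
Option 1: Σ r·B − C = (1·0.5·0.404) − 0.19 = 0.012.
Option 2: r to a double first cousin = 0.25.
Option 2: r to a grandoffspring = 0.25.
Option 2: Σ r·B − C = (4·0.25·0.432 + 4·0.25·0.321) − 0.12 = 0.633.
Option 2 has the higher net inclusive-fitness payoff.

Option 2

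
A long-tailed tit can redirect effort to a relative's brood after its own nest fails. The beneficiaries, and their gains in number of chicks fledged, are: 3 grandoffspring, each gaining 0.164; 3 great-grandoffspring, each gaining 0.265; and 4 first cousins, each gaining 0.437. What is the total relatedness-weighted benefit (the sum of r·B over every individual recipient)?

0.440875

r to a grandoffspring = 0.25 (two parent–offspring links: r = (1/2)^2 = 1/4).
r to a great-grandoffspring = 1/8 (three parent–offspring links: r = (1/2)^3 = 1/8).
r to a first cousin = 0.125 (first cousins share one grandparent pair — two paths of length 4: r = 2·(1/2)^4 = 1/8).
Summing one r·B term per recipient: 3·0.25·0.164 + 3·0.125·0.265 + 4·0.125·0.437 = 0.440875.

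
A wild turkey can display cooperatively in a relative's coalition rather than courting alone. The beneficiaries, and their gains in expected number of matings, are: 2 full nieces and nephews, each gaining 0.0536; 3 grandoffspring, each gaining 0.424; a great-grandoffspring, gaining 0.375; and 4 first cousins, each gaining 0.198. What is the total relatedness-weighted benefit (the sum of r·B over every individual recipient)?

0.490675

r to a full niece or nephew = 1/4 (full aunt/uncle↔niece/nephew: two paths of length 3 through the shared grandparent pair: r = 2·(1/2)^3 = 1/4).
r to a grandoffspring = 1/4 (two parent–offspring links: r = (1/2)^2 = 1/4).
r to a great-grandoffspring = 0.125 (three parent–offspring links: r = (1/2)^3 = 1/8).
r to a first cousin = 0.125 (first cousins share one grandparent pair — two paths of length 4: r = 2·(1/2)^4 = 1/8).
Summing one r·B term per recipient: 2·0.25·0.0536 + 3·0.25·0.424 + 1·0.125·0.375 + 4·0.125·0.198 = 0.490675.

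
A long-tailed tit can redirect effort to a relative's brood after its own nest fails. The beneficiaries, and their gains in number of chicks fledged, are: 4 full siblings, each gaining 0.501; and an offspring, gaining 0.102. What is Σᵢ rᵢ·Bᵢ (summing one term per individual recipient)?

1.053

r to a full sibling = 1/2 (full sibs share both parents — two paths of length 2: r = 2·(1/2)^2 = 1/2).
r to an offspring = 1/2 (one parent–offspring link: r = (1/2)^1 = 1/2).
Summing one r·B term per recipient: 4·0.5·0.501 + 1·0.5·0.102 = 1.053.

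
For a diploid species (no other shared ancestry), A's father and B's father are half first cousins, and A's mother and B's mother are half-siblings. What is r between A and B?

Relatedness sums over independent paths through distinct common ancestors.
A and B are related in two ways: half second cousins through their fathers (r = 1/64) and half first cousins through their mothers (r = 1/16).
r = 1/64 + 1/16 = 0.078125.

0.078125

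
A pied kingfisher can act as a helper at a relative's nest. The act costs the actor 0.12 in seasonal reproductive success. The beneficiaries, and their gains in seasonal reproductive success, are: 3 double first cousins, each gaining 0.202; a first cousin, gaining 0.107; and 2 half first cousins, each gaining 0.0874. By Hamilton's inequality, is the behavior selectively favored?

Hamilton's rule: the trait is favored when the sum of r·B over every recipient exceeds the actor's cost C.
r to a double first cousin = 1/4 (double first cousins share both grandparent pairs — four paths of length 4: r = 4·(1/2)^4 = 1/4).
r to a first cousin = 1/8 (first cousins share one grandparent pair — two paths of length 4: r = 2·(1/2)^4 = 1/8).
r to a half first cousin = 0.0625 (half first cousins share one grandparent — one path of length 4: r = (1/2)^4 = 1/16).
Summing one r·B term per recipient: 3·0.25·0.202 + 1·0.125·0.107 + 2·0.0625·0.0874 = 0.1758.
0.1758 > 0.12: the indirect benefit exceeds the cost.

Yes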